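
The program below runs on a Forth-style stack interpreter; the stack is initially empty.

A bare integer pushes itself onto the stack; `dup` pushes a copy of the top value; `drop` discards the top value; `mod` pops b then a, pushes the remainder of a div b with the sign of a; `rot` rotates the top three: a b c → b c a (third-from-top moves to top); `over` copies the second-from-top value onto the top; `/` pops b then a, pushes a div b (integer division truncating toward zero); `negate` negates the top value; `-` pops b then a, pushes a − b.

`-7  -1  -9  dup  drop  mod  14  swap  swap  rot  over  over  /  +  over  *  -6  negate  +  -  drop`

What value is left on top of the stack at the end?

-7     → [-7]
-1     → [-7, -1]
-9     → [-7, -1, -9]
dup    → [-7, -1, -9, -9]
drop   → [-7, -1, -9]
mod    → [-7, -1]
14     → [-7, -1, 14]
swap   → [-7, 14, -1]
swap   → [-7, -1, 14]
rot    → [-1, 14, -7]
over   → [-1, 14, -7, 14]
over   → [-1, 14, -7, 14, -7]
/      → [-1, 14, -7, -2]
+      → [-1, 14, -9]
over   → [-1, 14, -9, 14]
*      → [-1, 14, -126]
-6     → [-1, 14, -126, -6]
negate → [-1, 14, -126, 6]
+      → [-1, 14, -120]
-      → [-1, 134]
drop   → [-1]

-1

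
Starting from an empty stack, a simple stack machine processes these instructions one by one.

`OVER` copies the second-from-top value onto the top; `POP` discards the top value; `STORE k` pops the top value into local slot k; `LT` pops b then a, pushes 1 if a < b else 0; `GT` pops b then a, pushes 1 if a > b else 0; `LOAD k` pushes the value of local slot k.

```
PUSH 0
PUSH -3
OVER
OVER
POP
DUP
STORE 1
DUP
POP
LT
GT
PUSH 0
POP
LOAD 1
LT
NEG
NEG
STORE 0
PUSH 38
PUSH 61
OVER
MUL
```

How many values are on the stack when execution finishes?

PUSH 0  -> [0]
PUSH -3 -> [0, -3]
OVER    -> [0, -3, 0]
OVER    -> [0, -3, 0, -3]
POP     -> [0, -3, 0]
DUP     -> [0, -3, 0, 0]
STORE 1 -> [0, -3, 0]
DUP     -> [0, -3, 0, 0]
POP     -> [0, -3, 0]
LT      -> [0, 1]
GT      -> [0]
PUSH 0  -> [0, 0]
POP     -> [0]
LOAD 1  -> [0, 0]
LT      -> [0]
NEG     -> [0]
NEG     -> [0]
STORE 0 -> []
PUSH 38 -> [38]
PUSH 61 -> [38, 61]
OVER    -> [38, 61, 38]
MUL     -> [38, 2318]

2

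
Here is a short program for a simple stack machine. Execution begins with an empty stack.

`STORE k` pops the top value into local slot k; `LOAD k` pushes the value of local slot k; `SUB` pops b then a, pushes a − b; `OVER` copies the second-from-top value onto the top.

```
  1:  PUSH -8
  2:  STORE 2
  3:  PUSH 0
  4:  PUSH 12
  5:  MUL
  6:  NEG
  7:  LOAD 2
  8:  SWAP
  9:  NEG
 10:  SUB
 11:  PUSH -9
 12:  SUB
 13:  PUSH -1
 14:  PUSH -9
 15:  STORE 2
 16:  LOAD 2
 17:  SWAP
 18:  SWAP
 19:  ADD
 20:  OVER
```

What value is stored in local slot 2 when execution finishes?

PUSH -8  [-8]
STORE 2  []
PUSH 0   [0]
PUSH 12  [0, 12]
MUL      [0]
NEG      [0]
LOAD 2   [0, -8]
SWAP     [-8, 0]
NEG      [-8, 0]
SUB      [-8]
PUSH -9  [-8, -9]
SUB      [1]
PUSH -1  [1, -1]
PUSH -9  [1, -1, -9]
STORE 2  [1, -1]
LOAD 2   [1, -1, -9]
SWAP     [1, -9, -1]
SWAP     [1, -1, -9]
ADD      [1, -10]
OVER     [1, -10, 1]

-9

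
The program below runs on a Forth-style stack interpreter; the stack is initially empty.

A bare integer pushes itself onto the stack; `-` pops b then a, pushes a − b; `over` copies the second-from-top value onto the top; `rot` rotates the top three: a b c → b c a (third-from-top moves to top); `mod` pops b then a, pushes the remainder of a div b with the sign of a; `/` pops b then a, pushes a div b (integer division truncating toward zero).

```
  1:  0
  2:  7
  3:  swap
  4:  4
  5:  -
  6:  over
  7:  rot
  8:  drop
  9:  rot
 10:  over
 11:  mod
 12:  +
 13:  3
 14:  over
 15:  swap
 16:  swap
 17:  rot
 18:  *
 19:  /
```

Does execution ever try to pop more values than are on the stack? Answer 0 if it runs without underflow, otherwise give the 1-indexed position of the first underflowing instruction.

0    -> 0
7    -> 0 7
swap -> 7 0
4    -> 7 0 4
-    -> 7 -4
over -> 7 -4 7
rot  -> -4 7 7
drop -> -4 7
rot  — needs 3 operands, stack has 2 → underflow

9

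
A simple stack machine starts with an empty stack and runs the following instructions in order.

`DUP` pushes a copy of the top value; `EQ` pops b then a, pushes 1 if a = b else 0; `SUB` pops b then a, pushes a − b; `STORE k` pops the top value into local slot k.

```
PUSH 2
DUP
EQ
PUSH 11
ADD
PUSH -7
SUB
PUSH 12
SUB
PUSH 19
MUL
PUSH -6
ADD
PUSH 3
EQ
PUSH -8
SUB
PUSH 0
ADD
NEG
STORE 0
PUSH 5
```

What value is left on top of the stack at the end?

PUSH 2   2
DUP      2 2
EQ       1
PUSH 11  1 11
ADD      12
PUSH -7  12 -7
SUB      19
PUSH 12  19 12
SUB      7
PUSH 19  7 19
MUL      133
PUSH -6  133 -6
ADD      127
PUSH 3   127 3
EQ       0
PUSH -8  0 -8
SUB      8
PUSH 0   8 0
ADD      8
NEG      -8
STORE 0  (empty)
PUSH 5   5

5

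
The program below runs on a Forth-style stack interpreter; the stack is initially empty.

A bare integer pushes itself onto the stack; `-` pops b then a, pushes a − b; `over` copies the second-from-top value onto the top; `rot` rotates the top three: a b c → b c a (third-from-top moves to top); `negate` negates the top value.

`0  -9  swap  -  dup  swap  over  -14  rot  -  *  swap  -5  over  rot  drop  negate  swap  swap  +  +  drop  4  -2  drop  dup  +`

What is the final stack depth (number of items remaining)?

0       0
-9      0 -9
swap    -9 0
-       -9
dup     -9 -9
swap    -9 -9
over    -9 -9 -9
-14     -9 -9 -9 -14
rot     -9 -9 -14 -9
-       -9 -9 -5
*       -9 45
swap    45 -9
-5      45 -9 -5
over    45 -9 -5 -9
rot     45 -5 -9 -9
drop    45 -5 -9
negate  45 -5 9
swap    45 9 -5
swap    45 -5 9
+       45 4
+       49
drop    (empty)
4       4
-2      4 -2
drop    4
dup     4 4
+       8

1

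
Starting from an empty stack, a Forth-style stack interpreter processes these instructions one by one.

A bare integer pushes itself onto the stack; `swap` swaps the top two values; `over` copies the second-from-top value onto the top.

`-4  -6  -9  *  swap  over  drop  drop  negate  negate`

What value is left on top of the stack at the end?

-4     : -4
-6     : -4 -6
-9     : -4 -6 -9
*      : -4 54
swap   : 54 -4
over   : 54 -4 54
drop   : 54 -4
drop   : 54
negate : -54
negate : 54

54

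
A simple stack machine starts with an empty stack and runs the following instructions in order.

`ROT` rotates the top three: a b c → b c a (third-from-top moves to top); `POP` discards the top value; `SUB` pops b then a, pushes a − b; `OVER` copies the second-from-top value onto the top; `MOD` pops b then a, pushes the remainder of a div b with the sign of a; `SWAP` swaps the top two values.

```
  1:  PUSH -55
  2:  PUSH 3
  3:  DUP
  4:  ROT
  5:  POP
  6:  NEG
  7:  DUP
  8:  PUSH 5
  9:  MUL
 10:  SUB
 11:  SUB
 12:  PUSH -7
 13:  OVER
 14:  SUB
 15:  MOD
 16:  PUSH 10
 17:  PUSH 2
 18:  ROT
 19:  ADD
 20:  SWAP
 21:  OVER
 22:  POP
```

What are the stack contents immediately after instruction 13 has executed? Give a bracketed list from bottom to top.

[-9, -7, -9]

PUSH -55  -55
PUSH 3    -55 3
DUP       -55 3 3
ROT       3 3 -55
POP       3 3
NEG       3 -3
DUP       3 -3 -3
PUSH 5    3 -3 -3 5
MUL       3 -3 -15
SUB       3 12
SUB       -9
PUSH -7   -9 -7
OVER      -9 -7 -9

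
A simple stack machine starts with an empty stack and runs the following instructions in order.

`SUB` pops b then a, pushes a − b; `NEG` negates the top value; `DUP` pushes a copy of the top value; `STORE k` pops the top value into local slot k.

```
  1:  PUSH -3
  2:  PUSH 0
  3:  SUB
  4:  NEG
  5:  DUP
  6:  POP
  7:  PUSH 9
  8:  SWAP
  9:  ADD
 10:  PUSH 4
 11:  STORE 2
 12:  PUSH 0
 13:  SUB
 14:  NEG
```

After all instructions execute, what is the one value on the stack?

PUSH -3 : [-3]
PUSH 0  : [-3, 0]
SUB     : [-3]
NEG     : [3]
DUP     : [3, 3]
POP     : [3]
PUSH 9  : [3, 9]
SWAP    : [9, 3]
ADD     : [12]
PUSH 4  : [12, 4]
STORE 2 : [12]
PUSH 0  : [12, 0]
SUB     : [12]
NEG     : [-12]

-12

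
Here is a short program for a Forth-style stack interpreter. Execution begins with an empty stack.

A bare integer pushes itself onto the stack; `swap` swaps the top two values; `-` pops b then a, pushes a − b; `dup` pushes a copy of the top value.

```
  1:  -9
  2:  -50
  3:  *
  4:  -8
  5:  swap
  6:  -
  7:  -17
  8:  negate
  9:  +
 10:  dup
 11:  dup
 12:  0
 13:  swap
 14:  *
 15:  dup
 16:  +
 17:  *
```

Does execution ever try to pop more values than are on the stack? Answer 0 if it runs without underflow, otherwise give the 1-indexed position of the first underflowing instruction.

-9     : -9
-50    : -9 -50
*      : 450
-8     : 450 -8
swap   : -8 450
-      : -458
-17    : -458 -17
negate : -458 17
+      : -441
dup    : -441 -441
dup    : -441 -441 -441
0      : -441 -441 -441 0
swap   : -441 -441 0 -441
*      : -441 -441 0
dup    : -441 -441 0 0
+      : -441 -441 0
*      : -441 0

0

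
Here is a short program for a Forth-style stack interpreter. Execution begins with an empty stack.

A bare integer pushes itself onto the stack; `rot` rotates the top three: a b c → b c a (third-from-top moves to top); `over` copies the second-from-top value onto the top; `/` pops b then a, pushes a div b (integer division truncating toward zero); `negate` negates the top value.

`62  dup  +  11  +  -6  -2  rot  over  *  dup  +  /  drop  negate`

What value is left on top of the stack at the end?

62     → 62
dup    → 62 62
+      → 124
11     → 124 11
+      → 135
-6     → 135 -6
-2     → 135 -6 -2
rot    → -6 -2 135
over   → -6 -2 135 -2
*      → -6 -2 -270
dup    → -6 -2 -270 -270
+      → -6 -2 -540
/      → -6 0
drop   → -6
negate → 6

6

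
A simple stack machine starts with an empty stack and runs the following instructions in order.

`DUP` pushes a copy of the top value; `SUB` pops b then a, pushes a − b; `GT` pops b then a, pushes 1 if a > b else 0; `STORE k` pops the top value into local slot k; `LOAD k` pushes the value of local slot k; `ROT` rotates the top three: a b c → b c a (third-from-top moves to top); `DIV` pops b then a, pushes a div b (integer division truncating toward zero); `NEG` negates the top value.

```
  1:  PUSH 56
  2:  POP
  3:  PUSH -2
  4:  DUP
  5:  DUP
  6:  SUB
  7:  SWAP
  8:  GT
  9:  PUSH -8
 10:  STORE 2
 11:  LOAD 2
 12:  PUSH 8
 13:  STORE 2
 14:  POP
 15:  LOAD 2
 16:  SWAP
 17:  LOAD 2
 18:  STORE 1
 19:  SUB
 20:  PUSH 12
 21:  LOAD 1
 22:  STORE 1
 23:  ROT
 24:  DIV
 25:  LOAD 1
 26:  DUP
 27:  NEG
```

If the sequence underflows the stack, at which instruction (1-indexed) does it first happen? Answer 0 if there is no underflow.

PUSH 56 → [56]
POP     → []
PUSH -2 → [-2]
DUP     → [-2, -2]
DUP     → [-2, -2, -2]
SUB     → [-2, 0]
SWAP    → [0, -2]
GT      → [1]
PUSH -8 → [1, -8]
STORE 2 → [1]
LOAD 2  → [1, -8]
PUSH 8  → [1, -8, 8]
STORE 2 → [1, -8]
POP     → [1]
LOAD 2  → [1, 8]
SWAP    → [8, 1]
LOAD 2  → [8, 1, 8]
STORE 1 → [8, 1]
SUB     → [7]
PUSH 12 → [7, 12]
LOAD 1  → [7, 12, 8]
STORE 1 → [7, 12]
ROT  — needs 3 operands, stack has 2 → underflow

23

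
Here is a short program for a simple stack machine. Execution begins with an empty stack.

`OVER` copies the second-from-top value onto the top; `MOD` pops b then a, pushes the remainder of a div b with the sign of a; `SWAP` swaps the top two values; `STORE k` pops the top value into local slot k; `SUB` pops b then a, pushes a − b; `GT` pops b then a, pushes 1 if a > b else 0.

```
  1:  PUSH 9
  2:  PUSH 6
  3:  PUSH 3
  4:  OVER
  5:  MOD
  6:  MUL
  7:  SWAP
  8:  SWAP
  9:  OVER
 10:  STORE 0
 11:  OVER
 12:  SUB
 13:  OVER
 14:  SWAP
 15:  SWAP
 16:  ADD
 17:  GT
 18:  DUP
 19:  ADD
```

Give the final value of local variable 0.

PUSH 9  -> 9
PUSH 6  -> 9 6
PUSH 3  -> 9 6 3
OVER    -> 9 6 3 6
MOD     -> 9 6 3
MUL     -> 9 18
SWAP    -> 18 9
SWAP    -> 9 18
OVER    -> 9 18 9
STORE 0 -> 9 18
OVER    -> 9 18 9
SUB     -> 9 9
OVER    -> 9 9 9
SWAP    -> 9 9 9
SWAP    -> 9 9 9
ADD     -> 9 18
GT      -> 0
DUP     -> 0 0
ADD     -> 0

9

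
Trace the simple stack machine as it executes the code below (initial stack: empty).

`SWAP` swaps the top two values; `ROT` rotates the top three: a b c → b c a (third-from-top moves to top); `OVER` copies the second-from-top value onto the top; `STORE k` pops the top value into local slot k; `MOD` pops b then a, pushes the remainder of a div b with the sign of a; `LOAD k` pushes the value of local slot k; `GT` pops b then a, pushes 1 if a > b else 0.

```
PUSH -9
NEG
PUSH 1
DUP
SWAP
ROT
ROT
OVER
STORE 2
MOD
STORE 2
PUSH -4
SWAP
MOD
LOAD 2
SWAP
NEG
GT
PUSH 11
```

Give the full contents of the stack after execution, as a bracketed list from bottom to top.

PUSH -9 → [-9]
NEG     → [9]
PUSH 1  → [9, 1]
DUP     → [9, 1, 1]
SWAP    → [9, 1, 1]
ROT     → [1, 1, 9]
ROT     → [1, 9, 1]
OVER    → [1, 9, 1, 9]
STORE 2 → [1, 9, 1]
MOD     → [1, 0]
STORE 2 → [1]
PUSH -4 → [1, -4]
SWAP    → [-4, 1]
MOD     → [0]
LOAD 2  → [0, 0]
SWAP    → [0, 0]
NEG     → [0, 0]
GT      → [0]
PUSH 11 → [0, 11]

[0, 11]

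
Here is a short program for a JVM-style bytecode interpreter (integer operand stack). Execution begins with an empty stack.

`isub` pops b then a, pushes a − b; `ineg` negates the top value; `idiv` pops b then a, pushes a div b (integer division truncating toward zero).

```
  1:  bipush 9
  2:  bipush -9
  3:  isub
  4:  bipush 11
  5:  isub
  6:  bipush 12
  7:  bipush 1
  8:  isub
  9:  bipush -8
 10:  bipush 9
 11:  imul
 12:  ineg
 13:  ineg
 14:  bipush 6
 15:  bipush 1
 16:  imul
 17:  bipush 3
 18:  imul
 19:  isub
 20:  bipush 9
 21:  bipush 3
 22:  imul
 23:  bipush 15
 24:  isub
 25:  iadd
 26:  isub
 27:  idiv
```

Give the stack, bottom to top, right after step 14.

bipush 9  → [9]
bipush -9 → [9, -9]
isub      → [18]
bipush 11 → [18, 11]
isub      → [7]
bipush 12 → [7, 12]
bipush 1  → [7, 12, 1]
isub      → [7, 11]
bipush -8 → [7, 11, -8]
bipush 9  → [7, 11, -8, 9]
imul      → [7, 11, -72]
ineg      → [7, 11, 72]
ineg      → [7, 11, -72]
bipush 6  → [7, 11, -72, 6]

[7, 11, -72, 6]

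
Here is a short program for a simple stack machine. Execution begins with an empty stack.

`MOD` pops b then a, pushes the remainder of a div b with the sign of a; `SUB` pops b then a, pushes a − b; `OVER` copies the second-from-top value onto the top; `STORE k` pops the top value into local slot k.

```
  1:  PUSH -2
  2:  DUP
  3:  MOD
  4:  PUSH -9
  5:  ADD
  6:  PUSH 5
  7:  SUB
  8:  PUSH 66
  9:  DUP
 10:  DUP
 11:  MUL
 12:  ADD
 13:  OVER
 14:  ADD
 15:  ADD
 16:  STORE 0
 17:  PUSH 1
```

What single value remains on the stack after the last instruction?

1

PUSH -2 : [-2]
DUP     : [-2, -2]
MOD     : [0]
PUSH -9 : [0, -9]
ADD     : [-9]
PUSH 5  : [-9, 5]
SUB     : [-14]
PUSH 66 : [-14, 66]
DUP     : [-14, 66, 66]
DUP     : [-14, 66, 66, 66]
MUL     : [-14, 66, 4356]
ADD     : [-14, 4422]
OVER    : [-14, 4422, -14]
ADD     : [-14, 4408]
ADD     : [4394]
STORE 0 : []
PUSH 1  : [1]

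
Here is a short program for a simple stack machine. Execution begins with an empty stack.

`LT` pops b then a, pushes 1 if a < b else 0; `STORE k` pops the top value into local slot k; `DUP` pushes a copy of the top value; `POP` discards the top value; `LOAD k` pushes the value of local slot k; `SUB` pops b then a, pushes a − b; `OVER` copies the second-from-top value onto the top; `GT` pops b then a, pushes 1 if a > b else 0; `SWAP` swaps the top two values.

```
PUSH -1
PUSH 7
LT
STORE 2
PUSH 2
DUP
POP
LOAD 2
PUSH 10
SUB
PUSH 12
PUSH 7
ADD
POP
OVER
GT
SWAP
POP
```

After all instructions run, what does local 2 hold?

1

PUSH -1 → -1
PUSH 7  → -1 7
LT      → 1
STORE 2 → (empty)
PUSH 2  → 2
DUP     → 2 2
POP     → 2
LOAD 2  → 2 1
PUSH 10 → 2 1 10
SUB     → 2 -9
PUSH 12 → 2 -9 12
PUSH 7  → 2 -9 12 7
ADD     → 2 -9 19
POP     → 2 -9
OVER    → 2 -9 2
GT      → 2 0
SWAP    → 0 2
POP     → 0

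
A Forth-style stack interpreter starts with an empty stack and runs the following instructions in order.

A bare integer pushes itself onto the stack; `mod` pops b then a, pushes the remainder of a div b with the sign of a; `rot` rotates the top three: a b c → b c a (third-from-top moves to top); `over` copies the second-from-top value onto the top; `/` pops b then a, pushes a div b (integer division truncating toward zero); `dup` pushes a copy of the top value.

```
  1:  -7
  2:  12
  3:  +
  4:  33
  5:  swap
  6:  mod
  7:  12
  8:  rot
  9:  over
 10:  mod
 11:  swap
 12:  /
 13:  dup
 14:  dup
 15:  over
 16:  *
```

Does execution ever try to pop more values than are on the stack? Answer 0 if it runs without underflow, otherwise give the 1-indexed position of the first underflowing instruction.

8

-7    [-7]
12    [-7, 12]
+     [5]
33    [5, 33]
swap  [33, 5]
mod   [3]
12    [3, 12]
rot  — needs 3 operands, stack has 2 → underflow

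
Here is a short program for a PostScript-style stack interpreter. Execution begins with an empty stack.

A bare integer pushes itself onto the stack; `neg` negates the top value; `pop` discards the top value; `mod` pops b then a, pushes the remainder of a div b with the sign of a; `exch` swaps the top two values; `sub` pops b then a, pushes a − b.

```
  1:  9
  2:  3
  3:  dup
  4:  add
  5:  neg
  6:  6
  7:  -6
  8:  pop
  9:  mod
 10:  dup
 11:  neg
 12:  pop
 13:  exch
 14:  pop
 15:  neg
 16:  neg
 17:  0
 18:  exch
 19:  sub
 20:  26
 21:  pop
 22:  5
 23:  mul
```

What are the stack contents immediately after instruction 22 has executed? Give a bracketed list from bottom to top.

9    → 9
3    → 9 3
dup  → 9 3 3
add  → 9 6
neg  → 9 -6
6    → 9 -6 6
-6   → 9 -6 6 -6
pop  → 9 -6 6
mod  → 9 0
dup  → 9 0 0
neg  → 9 0 0
pop  → 9 0
exch → 0 9
pop  → 0
neg  → 0
neg  → 0
0    → 0 0
exch → 0 0
sub  → 0
26   → 0 26
pop  → 0
5    → 0 5

[0, 5]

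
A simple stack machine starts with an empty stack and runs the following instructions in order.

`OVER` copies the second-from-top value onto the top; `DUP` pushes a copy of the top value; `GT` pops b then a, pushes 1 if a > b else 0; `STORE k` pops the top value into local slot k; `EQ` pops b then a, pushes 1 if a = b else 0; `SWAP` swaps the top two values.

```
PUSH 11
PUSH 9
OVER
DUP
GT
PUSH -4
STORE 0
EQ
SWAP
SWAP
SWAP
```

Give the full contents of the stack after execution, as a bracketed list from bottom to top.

[0, 11]

PUSH 11  11
PUSH 9   11 9
OVER     11 9 11
DUP      11 9 11 11
GT       11 9 0
PUSH -4  11 9 0 -4
STORE 0  11 9 0
EQ       11 0
SWAP     0 11
SWAP     11 0
SWAP     0 11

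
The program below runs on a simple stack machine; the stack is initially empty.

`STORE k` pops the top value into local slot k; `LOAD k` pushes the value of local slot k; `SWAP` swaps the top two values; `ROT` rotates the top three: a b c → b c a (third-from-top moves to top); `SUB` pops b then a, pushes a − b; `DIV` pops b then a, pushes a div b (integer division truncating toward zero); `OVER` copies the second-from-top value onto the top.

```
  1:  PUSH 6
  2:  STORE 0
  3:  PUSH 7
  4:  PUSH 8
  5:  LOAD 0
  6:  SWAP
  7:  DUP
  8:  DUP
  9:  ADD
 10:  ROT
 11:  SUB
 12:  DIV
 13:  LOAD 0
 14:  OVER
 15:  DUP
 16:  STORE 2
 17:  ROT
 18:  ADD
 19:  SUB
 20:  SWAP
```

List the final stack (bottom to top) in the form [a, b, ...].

[6, 7]

PUSH 6  -> [6]
STORE 0 -> []
PUSH 7  -> [7]
PUSH 8  -> [7, 8]
LOAD 0  -> [7, 8, 6]
SWAP    -> [7, 6, 8]
DUP     -> [7, 6, 8, 8]
DUP     -> [7, 6, 8, 8, 8]
ADD     -> [7, 6, 8, 16]
ROT     -> [7, 8, 16, 6]
SUB     -> [7, 8, 10]
DIV     -> [7, 0]
LOAD 0  -> [7, 0, 6]
OVER    -> [7, 0, 6, 0]
DUP     -> [7, 0, 6, 0, 0]
STORE 2 -> [7, 0, 6, 0]
ROT     -> [7, 6, 0, 0]
ADD     -> [7, 6, 0]
SUB     -> [7, 6]
SWAP    -> [6, 7]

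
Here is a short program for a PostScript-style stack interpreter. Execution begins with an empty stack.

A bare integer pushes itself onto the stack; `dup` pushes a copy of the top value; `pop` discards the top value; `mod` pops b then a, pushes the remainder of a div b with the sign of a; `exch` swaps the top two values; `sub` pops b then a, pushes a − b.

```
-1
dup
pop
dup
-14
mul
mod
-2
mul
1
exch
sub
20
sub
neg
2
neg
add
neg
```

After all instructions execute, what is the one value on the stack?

-19

-1    [-1]
dup   [-1, -1]
pop   [-1]
dup   [-1, -1]
-14   [-1, -1, -14]
mul   [-1, 14]
mod   [-1]
-2    [-1, -2]
mul   [2]
1     [2, 1]
exch  [1, 2]
sub   [-1]
20    [-1, 20]
sub   [-21]
neg   [21]
2     [21, 2]
neg   [21, -2]
add   [19]
neg   [-19]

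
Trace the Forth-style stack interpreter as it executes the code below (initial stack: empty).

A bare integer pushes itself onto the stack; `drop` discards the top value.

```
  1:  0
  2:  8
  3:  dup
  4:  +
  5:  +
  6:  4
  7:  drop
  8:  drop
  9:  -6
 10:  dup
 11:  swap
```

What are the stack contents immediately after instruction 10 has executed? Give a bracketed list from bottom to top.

0    -> 0
8    -> 0 8
dup  -> 0 8 8
+    -> 0 16
+    -> 16
4    -> 16 4
drop -> 16
drop -> (empty)
-6   -> -6
dup  -> -6 -6

[-6, -6]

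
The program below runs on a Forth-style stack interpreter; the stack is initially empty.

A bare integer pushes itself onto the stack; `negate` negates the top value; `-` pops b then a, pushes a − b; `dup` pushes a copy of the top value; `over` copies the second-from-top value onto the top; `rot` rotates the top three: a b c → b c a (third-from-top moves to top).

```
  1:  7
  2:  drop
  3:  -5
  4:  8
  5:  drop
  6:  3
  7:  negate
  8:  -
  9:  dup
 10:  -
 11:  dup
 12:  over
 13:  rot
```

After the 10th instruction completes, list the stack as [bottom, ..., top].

[0]

7      : 7
drop   : (empty)
-5     : -5
8      : -5 8
drop   : -5
3      : -5 3
negate : -5 -3
-      : -2
dup    : -2 -2
-      : 0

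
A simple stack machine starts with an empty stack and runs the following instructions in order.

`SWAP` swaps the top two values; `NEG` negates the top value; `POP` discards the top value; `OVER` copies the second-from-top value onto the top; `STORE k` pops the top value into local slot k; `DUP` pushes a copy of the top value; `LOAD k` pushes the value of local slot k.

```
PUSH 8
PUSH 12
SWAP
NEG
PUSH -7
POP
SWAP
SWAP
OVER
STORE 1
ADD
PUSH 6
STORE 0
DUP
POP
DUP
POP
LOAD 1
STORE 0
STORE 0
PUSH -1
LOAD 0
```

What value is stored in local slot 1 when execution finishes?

PUSH 8  : 8
PUSH 12 : 8 12
SWAP    : 12 8
NEG     : 12 -8
PUSH -7 : 12 -8 -7
POP     : 12 -8
SWAP    : -8 12
SWAP    : 12 -8
OVER    : 12 -8 12
STORE 1 : 12 -8
ADD     : 4
PUSH 6  : 4 6
STORE 0 : 4
DUP     : 4 4
POP     : 4
DUP     : 4 4
POP     : 4
LOAD 1  : 4 12
STORE 0 : 4
STORE 0 : (empty)
PUSH -1 : -1
LOAD 0  : -1 4

12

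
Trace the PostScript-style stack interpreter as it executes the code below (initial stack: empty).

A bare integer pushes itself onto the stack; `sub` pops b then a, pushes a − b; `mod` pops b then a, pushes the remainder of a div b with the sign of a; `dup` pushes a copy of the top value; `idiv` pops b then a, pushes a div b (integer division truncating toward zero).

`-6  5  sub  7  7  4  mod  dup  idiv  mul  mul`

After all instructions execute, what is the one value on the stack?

-77

-6   -> -6
5    -> -6 5
sub  -> -11
7    -> -11 7
7    -> -11 7 7
4    -> -11 7 7 4
mod  -> -11 7 3
dup  -> -11 7 3 3
idiv -> -11 7 1
mul  -> -11 7
mul  -> -77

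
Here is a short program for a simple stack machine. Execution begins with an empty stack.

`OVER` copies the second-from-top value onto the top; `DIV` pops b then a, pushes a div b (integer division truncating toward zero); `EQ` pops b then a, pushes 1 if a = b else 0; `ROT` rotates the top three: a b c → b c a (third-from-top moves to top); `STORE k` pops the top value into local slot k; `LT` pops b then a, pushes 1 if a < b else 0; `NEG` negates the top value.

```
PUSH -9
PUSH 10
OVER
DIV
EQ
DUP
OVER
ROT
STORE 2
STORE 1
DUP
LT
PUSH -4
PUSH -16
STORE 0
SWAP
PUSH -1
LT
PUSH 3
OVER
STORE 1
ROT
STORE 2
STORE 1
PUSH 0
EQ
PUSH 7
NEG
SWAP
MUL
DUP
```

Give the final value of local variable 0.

-16

PUSH -9  : [-9]
PUSH 10  : [-9, 10]
OVER     : [-9, 10, -9]
DIV      : [-9, -1]
EQ       : [0]
DUP      : [0, 0]
OVER     : [0, 0, 0]
ROT      : [0, 0, 0]
STORE 2  : [0, 0]
STORE 1  : [0]
DUP      : [0, 0]
LT       : [0]
PUSH -4  : [0, -4]
PUSH -16 : [0, -4, -16]
STORE 0  : [0, -4]
SWAP     : [-4, 0]
PUSH -1  : [-4, 0, -1]
LT       : [-4, 0]
PUSH 3   : [-4, 0, 3]
OVER     : [-4, 0, 3, 0]
STORE 1  : [-4, 0, 3]
ROT      : [0, 3, -4]
STORE 2  : [0, 3]
STORE 1  : [0]
PUSH 0   : [0, 0]
EQ       : [1]
PUSH 7   : [1, 7]
NEG      : [1, -7]
SWAP     : [-7, 1]
MUL      : [-7]
DUP      : [-7, -7]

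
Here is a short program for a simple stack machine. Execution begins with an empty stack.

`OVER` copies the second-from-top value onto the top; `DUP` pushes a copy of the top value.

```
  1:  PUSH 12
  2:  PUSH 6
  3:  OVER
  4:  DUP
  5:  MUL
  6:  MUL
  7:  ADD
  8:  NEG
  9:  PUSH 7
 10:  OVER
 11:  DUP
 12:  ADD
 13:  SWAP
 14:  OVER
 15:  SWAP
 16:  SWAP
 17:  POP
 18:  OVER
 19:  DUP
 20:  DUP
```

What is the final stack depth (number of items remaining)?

6

PUSH 12 : [12]
PUSH 6  : [12, 6]
OVER    : [12, 6, 12]
DUP     : [12, 6, 12, 12]
MUL     : [12, 6, 144]
MUL     : [12, 864]
ADD     : [876]
NEG     : [-876]
PUSH 7  : [-876, 7]
OVER    : [-876, 7, -876]
DUP     : [-876, 7, -876, -876]
ADD     : [-876, 7, -1752]
SWAP    : [-876, -1752, 7]
OVER    : [-876, -1752, 7, -1752]
SWAP    : [-876, -1752, -1752, 7]
SWAP    : [-876, -1752, 7, -1752]
POP     : [-876, -1752, 7]
OVER    : [-876, -1752, 7, -1752]
DUP     : [-876, -1752, 7, -1752, -1752]
DUP     : [-876, -1752, 7, -1752, -1752, -1752]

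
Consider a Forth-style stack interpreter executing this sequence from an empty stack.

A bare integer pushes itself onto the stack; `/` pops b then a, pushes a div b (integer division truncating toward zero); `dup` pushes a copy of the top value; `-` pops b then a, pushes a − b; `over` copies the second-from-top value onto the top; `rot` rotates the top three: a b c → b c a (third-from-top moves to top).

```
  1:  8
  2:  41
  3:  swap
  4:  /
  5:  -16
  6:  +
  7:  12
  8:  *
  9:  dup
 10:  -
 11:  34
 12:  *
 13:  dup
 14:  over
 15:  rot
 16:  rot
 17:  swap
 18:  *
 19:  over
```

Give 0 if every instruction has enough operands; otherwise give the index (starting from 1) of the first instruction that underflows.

0

8    : [8]
41   : [8, 41]
swap : [41, 8]
/    : [5]
-16  : [5, -16]
+    : [-11]
12   : [-11, 12]
*    : [-132]
dup  : [-132, -132]
-    : [0]
34   : [0, 34]
*    : [0]
dup  : [0, 0]
over : [0, 0, 0]
rot  : [0, 0, 0]
rot  : [0, 0, 0]
swap : [0, 0, 0]
*    : [0, 0]
over : [0, 0, 0]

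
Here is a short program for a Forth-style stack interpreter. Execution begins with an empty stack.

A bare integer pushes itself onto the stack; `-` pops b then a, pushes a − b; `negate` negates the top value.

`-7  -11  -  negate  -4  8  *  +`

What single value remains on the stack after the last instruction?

-7      -7
-11     -7 -11
-       4
negate  -4
-4      -4 -4
8       -4 -4 8
*       -4 -32
+       -36

-36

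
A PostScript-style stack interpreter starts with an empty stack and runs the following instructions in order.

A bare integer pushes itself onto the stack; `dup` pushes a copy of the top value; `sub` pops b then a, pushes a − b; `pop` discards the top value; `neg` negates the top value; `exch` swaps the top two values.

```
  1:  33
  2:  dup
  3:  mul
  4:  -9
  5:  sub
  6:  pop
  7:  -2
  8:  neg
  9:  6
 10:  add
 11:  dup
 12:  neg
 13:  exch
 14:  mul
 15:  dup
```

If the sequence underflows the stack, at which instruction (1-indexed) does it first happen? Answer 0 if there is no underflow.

0

33   : [33]
dup  : [33, 33]
mul  : [1089]
-9   : [1089, -9]
sub  : [1098]
pop  : []
-2   : [-2]
neg  : [2]
6    : [2, 6]
add  : [8]
dup  : [8, 8]
neg  : [8, -8]
exch : [-8, 8]
mul  : [-64]
dup  : [-64, -64]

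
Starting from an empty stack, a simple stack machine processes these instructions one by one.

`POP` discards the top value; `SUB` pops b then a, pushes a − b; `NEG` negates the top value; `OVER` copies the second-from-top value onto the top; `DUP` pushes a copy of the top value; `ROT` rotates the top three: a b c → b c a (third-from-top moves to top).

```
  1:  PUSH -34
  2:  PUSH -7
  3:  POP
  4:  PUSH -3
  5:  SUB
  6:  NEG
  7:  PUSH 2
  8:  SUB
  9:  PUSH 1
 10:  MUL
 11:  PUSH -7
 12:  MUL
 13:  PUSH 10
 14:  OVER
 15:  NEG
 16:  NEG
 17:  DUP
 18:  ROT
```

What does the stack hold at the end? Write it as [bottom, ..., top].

[-203, -203, -203, 10]

PUSH -34 -> -34
PUSH -7  -> -34 -7
POP      -> -34
PUSH -3  -> -34 -3
SUB      -> -31
NEG      -> 31
PUSH 2   -> 31 2
SUB      -> 29
PUSH 1   -> 29 1
MUL      -> 29
PUSH -7  -> 29 -7
MUL      -> -203
PUSH 10  -> -203 10
OVER     -> -203 10 -203
NEG      -> -203 10 203
NEG      -> -203 10 -203
DUP      -> -203 10 -203 -203
ROT      -> -203 -203 -203 10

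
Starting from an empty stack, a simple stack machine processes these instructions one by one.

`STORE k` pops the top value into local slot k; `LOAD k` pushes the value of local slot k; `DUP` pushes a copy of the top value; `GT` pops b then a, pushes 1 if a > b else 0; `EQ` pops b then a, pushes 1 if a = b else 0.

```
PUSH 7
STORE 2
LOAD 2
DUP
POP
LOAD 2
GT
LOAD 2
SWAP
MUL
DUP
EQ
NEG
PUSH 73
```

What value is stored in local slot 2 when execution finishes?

PUSH 7   7
STORE 2  (empty)
LOAD 2   7
DUP      7 7
POP      7
LOAD 2   7 7
GT       0
LOAD 2   0 7
SWAP     7 0
MUL      0
DUP      0 0
EQ       1
NEG      -1
PUSH 73  -1 73

7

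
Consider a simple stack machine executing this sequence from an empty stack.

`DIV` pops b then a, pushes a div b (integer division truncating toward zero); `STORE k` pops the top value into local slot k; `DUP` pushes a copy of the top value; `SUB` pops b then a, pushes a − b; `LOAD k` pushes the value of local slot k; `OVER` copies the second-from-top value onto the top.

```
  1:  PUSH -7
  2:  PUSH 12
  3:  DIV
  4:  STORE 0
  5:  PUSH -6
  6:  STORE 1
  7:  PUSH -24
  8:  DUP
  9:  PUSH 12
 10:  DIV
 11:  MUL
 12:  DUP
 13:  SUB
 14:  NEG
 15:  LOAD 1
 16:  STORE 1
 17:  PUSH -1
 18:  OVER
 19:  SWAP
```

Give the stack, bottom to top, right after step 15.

[0, -6]

PUSH -7  -> -7
PUSH 12  -> -7 12
DIV      -> 0
STORE 0  -> (empty)
PUSH -6  -> -6
STORE 1  -> (empty)
PUSH -24 -> -24
DUP      -> -24 -24
PUSH 12  -> -24 -24 12
DIV      -> -24 -2
MUL      -> 48
DUP      -> 48 48
SUB      -> 0
NEG      -> 0
LOAD 1   -> 0 -6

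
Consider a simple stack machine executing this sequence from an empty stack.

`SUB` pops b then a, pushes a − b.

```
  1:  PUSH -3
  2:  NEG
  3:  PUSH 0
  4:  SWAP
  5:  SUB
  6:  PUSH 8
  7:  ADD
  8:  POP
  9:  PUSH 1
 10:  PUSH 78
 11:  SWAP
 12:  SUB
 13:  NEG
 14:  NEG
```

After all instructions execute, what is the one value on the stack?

PUSH -3 → [-3]
NEG     → [3]
PUSH 0  → [3, 0]
SWAP    → [0, 3]
SUB     → [-3]
PUSH 8  → [-3, 8]
ADD     → [5]
POP     → []
PUSH 1  → [1]
PUSH 78 → [1, 78]
SWAP    → [78, 1]
SUB     → [77]
NEG     → [-77]
NEG     → [77]

77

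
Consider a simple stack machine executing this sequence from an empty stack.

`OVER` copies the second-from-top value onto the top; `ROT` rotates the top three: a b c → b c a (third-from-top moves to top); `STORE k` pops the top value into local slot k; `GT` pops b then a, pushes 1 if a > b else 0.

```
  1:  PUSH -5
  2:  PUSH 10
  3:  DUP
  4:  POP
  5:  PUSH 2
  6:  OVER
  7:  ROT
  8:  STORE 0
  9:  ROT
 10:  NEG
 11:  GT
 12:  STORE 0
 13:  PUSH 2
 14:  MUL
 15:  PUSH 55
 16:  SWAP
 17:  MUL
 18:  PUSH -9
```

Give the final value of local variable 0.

PUSH -5  -5
PUSH 10  -5 10
DUP      -5 10 10
POP      -5 10
PUSH 2   -5 10 2
OVER     -5 10 2 10
ROT      -5 2 10 10
STORE 0  -5 2 10
ROT      2 10 -5
NEG      2 10 5
GT       2 1
STORE 0  2
PUSH 2   2 2
MUL      4
PUSH 55  4 55
SWAP     55 4
MUL      220
PUSH -9  220 -9

1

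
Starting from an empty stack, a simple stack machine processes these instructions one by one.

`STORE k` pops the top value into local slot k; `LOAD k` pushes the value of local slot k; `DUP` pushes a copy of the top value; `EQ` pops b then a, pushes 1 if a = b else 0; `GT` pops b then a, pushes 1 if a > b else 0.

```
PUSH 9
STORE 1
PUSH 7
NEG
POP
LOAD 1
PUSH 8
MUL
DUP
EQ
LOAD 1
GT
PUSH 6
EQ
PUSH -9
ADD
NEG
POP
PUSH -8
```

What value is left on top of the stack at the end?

PUSH 9  : 9
STORE 1 : (empty)
PUSH 7  : 7
NEG     : -7
POP     : (empty)
LOAD 1  : 9
PUSH 8  : 9 8
MUL     : 72
DUP     : 72 72
EQ      : 1
LOAD 1  : 1 9
GT      : 0
PUSH 6  : 0 6
EQ      : 0
PUSH -9 : 0 -9
ADD     : -9
NEG     : 9
POP     : (empty)
PUSH -8 : -8

-8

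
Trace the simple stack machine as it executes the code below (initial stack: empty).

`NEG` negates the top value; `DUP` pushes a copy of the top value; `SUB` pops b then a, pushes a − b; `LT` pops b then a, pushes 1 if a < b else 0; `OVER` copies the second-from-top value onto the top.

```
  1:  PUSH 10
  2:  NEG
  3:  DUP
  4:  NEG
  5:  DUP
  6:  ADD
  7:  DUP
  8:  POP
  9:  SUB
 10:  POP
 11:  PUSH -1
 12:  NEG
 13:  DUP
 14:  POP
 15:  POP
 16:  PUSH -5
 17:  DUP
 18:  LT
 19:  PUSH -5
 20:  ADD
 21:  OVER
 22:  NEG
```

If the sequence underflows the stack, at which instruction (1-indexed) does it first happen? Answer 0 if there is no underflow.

PUSH 10 : [10]
NEG     : [-10]
DUP     : [-10, -10]
NEG     : [-10, 10]
DUP     : [-10, 10, 10]
ADD     : [-10, 20]
DUP     : [-10, 20, 20]
POP     : [-10, 20]
SUB     : [-30]
POP     : []
PUSH -1 : [-1]
NEG     : [1]
DUP     : [1, 1]
POP     : [1]
POP     : []
PUSH -5 : [-5]
DUP     : [-5, -5]
LT      : [0]
PUSH -5 : [0, -5]
ADD     : [-5]
OVER  — needs 2 operands, stack has 1 → underflow

21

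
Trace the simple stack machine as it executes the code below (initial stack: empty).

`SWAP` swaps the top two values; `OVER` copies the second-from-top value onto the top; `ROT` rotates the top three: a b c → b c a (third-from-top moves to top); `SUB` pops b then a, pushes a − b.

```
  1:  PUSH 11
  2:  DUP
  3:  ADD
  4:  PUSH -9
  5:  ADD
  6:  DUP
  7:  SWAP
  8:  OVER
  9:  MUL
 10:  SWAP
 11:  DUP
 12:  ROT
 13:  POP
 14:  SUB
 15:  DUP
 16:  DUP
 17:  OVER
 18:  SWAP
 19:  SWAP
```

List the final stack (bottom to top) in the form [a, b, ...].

[0, 0, 0, 0]

PUSH 11  11
DUP      11 11
ADD      22
PUSH -9  22 -9
ADD      13
DUP      13 13
SWAP     13 13
OVER     13 13 13
MUL      13 169
SWAP     169 13
DUP      169 13 13
ROT      13 13 169
POP      13 13
SUB      0
DUP      0 0
DUP      0 0 0
OVER     0 0 0 0
SWAP     0 0 0 0
SWAP     0 0 0 0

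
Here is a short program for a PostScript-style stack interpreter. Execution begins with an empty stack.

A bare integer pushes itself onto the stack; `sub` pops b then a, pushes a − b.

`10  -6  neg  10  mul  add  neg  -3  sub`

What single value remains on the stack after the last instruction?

-67

10   [10]
-6   [10, -6]
neg  [10, 6]
10   [10, 6, 10]
mul  [10, 60]
add  [70]
neg  [-70]
-3   [-70, -3]
sub  [-67]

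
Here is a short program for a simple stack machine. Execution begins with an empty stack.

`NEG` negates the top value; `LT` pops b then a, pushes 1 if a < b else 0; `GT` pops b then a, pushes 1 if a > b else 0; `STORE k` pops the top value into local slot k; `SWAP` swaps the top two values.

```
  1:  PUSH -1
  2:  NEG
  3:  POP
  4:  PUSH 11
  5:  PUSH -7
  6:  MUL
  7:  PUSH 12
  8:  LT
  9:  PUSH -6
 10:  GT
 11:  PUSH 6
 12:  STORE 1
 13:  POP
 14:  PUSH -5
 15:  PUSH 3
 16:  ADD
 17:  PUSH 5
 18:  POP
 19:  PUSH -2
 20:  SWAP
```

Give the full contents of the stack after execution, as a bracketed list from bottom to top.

[-2, -2]

PUSH -1 → -1
NEG     → 1
POP     → (empty)
PUSH 11 → 11
PUSH -7 → 11 -7
MUL     → -77
PUSH 12 → -77 12
LT      → 1
PUSH -6 → 1 -6
GT      → 1
PUSH 6  → 1 6
STORE 1 → 1
POP     → (empty)
PUSH -5 → -5
PUSH 3  → -5 3
ADD     → -2
PUSH 5  → -2 5
POP     → -2
PUSH -2 → -2 -2
SWAP    → -2 -2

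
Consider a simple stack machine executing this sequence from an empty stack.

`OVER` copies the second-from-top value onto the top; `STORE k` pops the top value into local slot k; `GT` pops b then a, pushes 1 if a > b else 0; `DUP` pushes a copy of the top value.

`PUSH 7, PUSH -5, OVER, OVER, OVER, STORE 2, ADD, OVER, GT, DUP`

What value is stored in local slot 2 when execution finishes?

PUSH 7  → [7]
PUSH -5 → [7, -5]
OVER    → [7, -5, 7]
OVER    → [7, -5, 7, -5]
OVER    → [7, -5, 7, -5, 7]
STORE 2 → [7, -5, 7, -5]
ADD     → [7, -5, 2]
OVER    → [7, -5, 2, -5]
GT      → [7, -5, 1]
DUP     → [7, -5, 1, 1]

7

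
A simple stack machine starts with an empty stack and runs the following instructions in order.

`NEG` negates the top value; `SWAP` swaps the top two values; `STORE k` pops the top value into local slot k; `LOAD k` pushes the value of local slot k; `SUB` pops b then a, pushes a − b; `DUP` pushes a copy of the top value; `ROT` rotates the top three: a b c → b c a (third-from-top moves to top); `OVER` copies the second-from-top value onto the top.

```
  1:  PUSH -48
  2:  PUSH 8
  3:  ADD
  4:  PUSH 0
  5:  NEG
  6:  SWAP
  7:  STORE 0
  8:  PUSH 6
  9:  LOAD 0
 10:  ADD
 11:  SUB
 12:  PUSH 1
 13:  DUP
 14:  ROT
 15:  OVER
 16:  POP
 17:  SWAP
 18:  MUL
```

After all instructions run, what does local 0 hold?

-40

PUSH -48 -> [-48]
PUSH 8   -> [-48, 8]
ADD      -> [-40]
PUSH 0   -> [-40, 0]
NEG      -> [-40, 0]
SWAP     -> [0, -40]
STORE 0  -> [0]
PUSH 6   -> [0, 6]
LOAD 0   -> [0, 6, -40]
ADD      -> [0, -34]
SUB      -> [34]
PUSH 1   -> [34, 1]
DUP      -> [34, 1, 1]
ROT      -> [1, 1, 34]
OVER     -> [1, 1, 34, 1]
POP      -> [1, 1, 34]
SWAP     -> [1, 34, 1]
MUL      -> [1, 34]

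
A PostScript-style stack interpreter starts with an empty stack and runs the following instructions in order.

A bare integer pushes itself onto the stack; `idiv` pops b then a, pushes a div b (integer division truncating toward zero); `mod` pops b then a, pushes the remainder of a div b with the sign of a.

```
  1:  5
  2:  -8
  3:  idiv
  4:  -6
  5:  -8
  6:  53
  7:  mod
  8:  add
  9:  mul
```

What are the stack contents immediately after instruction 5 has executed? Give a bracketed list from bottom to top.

[0, -6, -8]

5    -> 5
-8   -> 5 -8
idiv -> 0
-6   -> 0 -6
-8   -> 0 -6 -8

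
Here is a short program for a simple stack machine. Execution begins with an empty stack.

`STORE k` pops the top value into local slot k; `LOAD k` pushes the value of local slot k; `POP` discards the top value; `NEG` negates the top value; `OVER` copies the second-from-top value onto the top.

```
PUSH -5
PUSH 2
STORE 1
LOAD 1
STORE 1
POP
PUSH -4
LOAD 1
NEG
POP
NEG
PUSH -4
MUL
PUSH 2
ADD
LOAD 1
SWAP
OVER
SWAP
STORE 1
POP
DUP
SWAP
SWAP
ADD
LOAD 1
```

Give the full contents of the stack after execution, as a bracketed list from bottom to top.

PUSH -5 : [-5]
PUSH 2  : [-5, 2]
STORE 1 : [-5]
LOAD 1  : [-5, 2]
STORE 1 : [-5]
POP     : []
PUSH -4 : [-4]
LOAD 1  : [-4, 2]
NEG     : [-4, -2]
POP     : [-4]
NEG     : [4]
PUSH -4 : [4, -4]
MUL     : [-16]
PUSH 2  : [-16, 2]
ADD     : [-14]
LOAD 1  : [-14, 2]
SWAP    : [2, -14]
OVER    : [2, -14, 2]
SWAP    : [2, 2, -14]
STORE 1 : [2, 2]
POP     : [2]
DUP     : [2, 2]
SWAP    : [2, 2]
SWAP    : [2, 2]
ADD     : [4]
LOAD 1  : [4, -14]

[4, -14]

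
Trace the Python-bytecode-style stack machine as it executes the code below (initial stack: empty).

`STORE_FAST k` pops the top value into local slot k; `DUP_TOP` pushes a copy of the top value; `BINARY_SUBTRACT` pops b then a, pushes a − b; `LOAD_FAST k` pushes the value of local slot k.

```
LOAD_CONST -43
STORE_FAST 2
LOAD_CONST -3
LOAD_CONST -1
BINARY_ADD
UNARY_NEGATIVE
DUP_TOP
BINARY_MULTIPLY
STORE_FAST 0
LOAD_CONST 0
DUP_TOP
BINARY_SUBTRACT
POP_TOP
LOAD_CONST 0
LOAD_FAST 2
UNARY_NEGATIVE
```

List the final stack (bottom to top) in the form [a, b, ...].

[0, 43]

LOAD_CONST -43  -> [-43]
STORE_FAST 2    -> []
LOAD_CONST -3   -> [-3]
LOAD_CONST -1   -> [-3, -1]
BINARY_ADD      -> [-4]
UNARY_NEGATIVE  -> [4]
DUP_TOP         -> [4, 4]
BINARY_MULTIPLY -> [16]
STORE_FAST 0    -> []
LOAD_CONST 0    -> [0]
DUP_TOP         -> [0, 0]
BINARY_SUBTRACT -> [0]
POP_TOP         -> []
LOAD_CONST 0    -> [0]
LOAD_FAST 2     -> [0, -43]
UNARY_NEGATIVE  -> [0, 43]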